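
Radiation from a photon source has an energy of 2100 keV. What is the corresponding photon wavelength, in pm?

0.590 pm

First convert: E = 2100 keV = 3.3646e-13 J.
For a photon λ = hc/E, so λ = 5.904e-13 m.
Converting to pm: λ = 0.5904 pm ≈ 0.590 pm.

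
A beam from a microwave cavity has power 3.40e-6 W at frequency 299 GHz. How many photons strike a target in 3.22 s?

5.53e16 photons

Total energy: E_total = P·t = 3.40e-6 × 3.22 = 1.095e-5 J.
Per-photon energy: E = 1.981e-22 J.
N = E_total / E_photon = 5.53e16.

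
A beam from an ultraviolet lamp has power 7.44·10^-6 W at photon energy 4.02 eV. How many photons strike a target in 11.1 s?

Total energy: E_total = P·t = 7.44·10^-6 × 11.1 = 8.258·10^-5 J.
Per-photon energy: E = 6.441·10^-19 J.
N = E_total / E_photon = 1.28·10^14.

1.28·10^14 photons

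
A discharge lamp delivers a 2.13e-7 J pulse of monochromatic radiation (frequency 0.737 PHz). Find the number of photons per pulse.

Per-photon energy: E = 4.883e-19 J (from frequency = 0.737 PHz).
N = E_total / E_photon = 2.13e-7 J / 4.883e-19 J = 4.36e11.

4.36e11 photons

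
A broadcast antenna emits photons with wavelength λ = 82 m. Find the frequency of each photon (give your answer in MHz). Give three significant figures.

Since f = c/λ for a photon, f = 3.656·10^6 Hz.
Converting to MHz: f = 3.656 MHz ≈ 3.66 MHz.

3.66 MHz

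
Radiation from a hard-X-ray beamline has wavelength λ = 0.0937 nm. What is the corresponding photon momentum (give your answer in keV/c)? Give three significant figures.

(h = 6.62607015 × 10^-34 J·s, c = 2.99792458 × 10^8 m/s, 1 eV = 1.602176634 × 10^-19 J.)
First convert: λ = 0.0937 nm = 9.37 × 10^-11 m.
For a photon p = h/λ, so p = 7.072 × 10^-24 kg·m/s.
Converting to keV/c: p = 13.23 keV/c ≈ 13.2 keV/c.

13.2 keV/c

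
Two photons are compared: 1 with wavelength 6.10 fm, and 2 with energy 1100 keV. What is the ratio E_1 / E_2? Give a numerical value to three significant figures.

E_1 = 3.256e-11 J (from wavelength = 6.10 fm, via E = hc/λ).
E_2 = 1.762e-13 J (from energy = 1100 keV, via E given directly).
Ratio = 3.256e-11 / 1.762e-13 = 185.

185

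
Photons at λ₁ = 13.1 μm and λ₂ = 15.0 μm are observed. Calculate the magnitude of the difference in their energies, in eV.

0.0120 eV

Using E = hc/λ: E₁ = 1.516e-20 J, E₂ = 1.324e-20 J.
|ΔE| = |1.516e-20 − 1.324e-20| = 1.92e-21 J = 0.0120 eV.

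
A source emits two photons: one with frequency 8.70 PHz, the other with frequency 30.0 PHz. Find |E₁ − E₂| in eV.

Using E = hf: E₁ = 5.765e-18 J, E₂ = 1.988e-17 J.
|ΔE| = |5.765e-18 − 1.988e-17| = 1.41e-17 J = 88.1 eV.

88.1 eV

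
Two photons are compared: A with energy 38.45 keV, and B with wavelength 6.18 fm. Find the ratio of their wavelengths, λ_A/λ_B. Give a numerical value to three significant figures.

5220

λ_A = 3.225·10^-11 m (from energy = 38.45 keV, via λ = hc/E).
λ_B = 6.180·10^-15 m (from wavelength = 6.18 fm, via λ given directly).
Ratio = 3.225·10^-11 / 6.180·10^-15 = 5220.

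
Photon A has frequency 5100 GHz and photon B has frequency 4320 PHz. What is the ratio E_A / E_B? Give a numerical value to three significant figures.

E_A = 3.379·10^-21 J (from frequency = 5100 GHz, via E = hf).
E_B = 2.862·10^-15 J (from frequency = 4320 PHz, via E = hf).
Ratio = 3.379·10^-21 / 2.862·10^-15 = 1.18·10^-6.

1.18·10^-6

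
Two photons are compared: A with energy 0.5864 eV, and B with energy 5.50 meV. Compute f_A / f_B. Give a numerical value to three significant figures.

107

f_A = 1.418e14 Hz (from energy = 0.5864 eV, via f = E/h).
f_B = 1.330e12 Hz (from energy = 5.50 meV, via f = E/h).
Ratio = 1.418e14 / 1.330e12 = 107.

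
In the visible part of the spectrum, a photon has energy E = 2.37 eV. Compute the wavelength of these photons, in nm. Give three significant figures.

523 nm

Take h = 6.62607015e-34 J·s, c = 2.99792458e8 m/s, 1 eV = 1.602176634e-19 J.
Convert to SI: E = 2.37 eV = 3.7972e-19 J.
Since λ = hc/E for a photon, λ = 5.231e-7 m.
Converting to nm: λ = 523.1 nm ≈ 523 nm.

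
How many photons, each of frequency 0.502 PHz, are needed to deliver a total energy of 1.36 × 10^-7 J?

Per-photon energy: E = 3.326 × 10^-19 J (from frequency = 0.502 PHz).
N = E_total / E_photon = 1.36 × 10^-7 J / 3.326 × 10^-19 J = 4.09 × 10^11.

4.09 × 10^11 photons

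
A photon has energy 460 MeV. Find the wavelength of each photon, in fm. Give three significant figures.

First convert: E = 460 MeV = 7.3700e-11 J.
The photon relation is λ = hc/E, giving λ = 2.695e-15 m.
Converting to fm: λ = 2.695 fm ≈ 2.70 fm.

2.70 fm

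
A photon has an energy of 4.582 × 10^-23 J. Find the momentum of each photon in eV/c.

Use c = 2.99792458 × 10^8 m/s, 1 eV = 1.602176634 × 10^-19 J.
Apply p = E/c: p = 1.528 × 10^-31 kg·m/s.
Converting to eV/c: p = 2.860 × 10^-4 eV/c ≈ 2.86 × 10^-4 eV/c.

2.86 × 10^-4 eV/c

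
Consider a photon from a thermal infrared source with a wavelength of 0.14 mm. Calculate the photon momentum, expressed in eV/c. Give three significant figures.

8.86 × 10^-3 eV/c

First convert: λ = 0.14 mm = 1.4 × 10^-4 m.
Apply p = h/λ: p = 4.733 × 10^-30 kg·m/s.
Converting to eV/c: p = 0.008856 eV/c ≈ 8.86 × 10^-3 eV/c.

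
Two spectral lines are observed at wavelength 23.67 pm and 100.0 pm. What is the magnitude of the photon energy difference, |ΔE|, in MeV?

0.0400 MeV

Using E = hc/λ: E₁ = 8.3923 × 10^-15 J, E₂ = 1.9864 × 10^-15 J.
|ΔE| = |8.3923 × 10^-15 − 1.9864 × 10^-15| = 6.41 × 10^-15 J = 0.0400 MeV.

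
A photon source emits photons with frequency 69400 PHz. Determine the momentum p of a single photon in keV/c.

287 keV/c

(h = 6.62607015e-34 J·s, c = 2.99792458e8 m/s, 1 eV = 1.602176634e-19 J.)
First convert: f = 69400 PHz = 6.94e19 Hz.
The photon relation is p = hf/c, giving p = 1.534e-22 kg·m/s.
Converting to keV/c: p = 287.0 keV/c ≈ 287 keV/c.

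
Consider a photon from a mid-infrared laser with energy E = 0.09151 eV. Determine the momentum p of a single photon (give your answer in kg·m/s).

4.89 × 10^-29 kg·m/s

In SI units: E = 0.09151 eV = 1.4662 × 10^-20 J.
Apply p = E/c: p = 4.891 × 10^-29 kg·m/s.
So p ≈ 4.89 × 10^-29 kg·m/s.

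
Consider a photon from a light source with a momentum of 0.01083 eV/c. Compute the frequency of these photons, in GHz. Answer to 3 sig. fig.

2620 GHz

Take h = 6.62607015e-34 J·s, c = 2.99792458e8 m/s, 1 eV = 1.602176634e-19 J.
In SI units: p = 0.01083 eV/c = 5.7879e-30 kg·m/s.
Since f = pc/h for a photon, f = 2.619e12 Hz.
Converting to GHz: f = 2619 GHz ≈ 2620 GHz.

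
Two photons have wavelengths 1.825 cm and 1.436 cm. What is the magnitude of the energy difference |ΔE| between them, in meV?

0.0184 meV

Using E = hc/λ: E₁ = 1.0885e-23 J, E₂ = 1.3833e-23 J.
|ΔE| = |1.0885e-23 − 1.3833e-23| = 2.95e-24 J = 0.0184 meV.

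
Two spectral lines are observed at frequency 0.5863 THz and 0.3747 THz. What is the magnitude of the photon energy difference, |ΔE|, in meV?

Using E = hf: E₁ = 3.8849 × 10^-22 J, E₂ = 2.4828 × 10^-22 J.
|ΔE| = |3.8849 × 10^-22 − 2.4828 × 10^-22| = 1.40 × 10^-22 J = 0.875 meV.

0.875 meV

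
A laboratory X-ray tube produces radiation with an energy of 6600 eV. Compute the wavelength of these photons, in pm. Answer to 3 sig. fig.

188 pm

Convert to SI: E = 6600 eV = 1.0574 × 10^-15 J.
Apply λ = hc/E: λ = 1.879 × 10^-10 m.
Converting to pm: λ = 187.9 pm ≈ 188 pm.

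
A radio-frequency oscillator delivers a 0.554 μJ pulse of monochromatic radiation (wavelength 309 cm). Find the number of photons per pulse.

8.62 × 10^18 photons

Per-photon energy: E = 6.429 × 10^-26 J (from wavelength = 309 cm).
N = E_total / E_photon = 5.54 × 10^-7 J / 6.429 × 10^-26 J = 8.62 × 10^18.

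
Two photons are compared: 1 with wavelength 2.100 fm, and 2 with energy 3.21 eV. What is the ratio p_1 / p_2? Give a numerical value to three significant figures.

p_1 = 3.155 × 10^-19 kg·m/s (from wavelength = 2.100 fm, via p = h/λ).
p_2 = 1.716 × 10^-27 kg·m/s (from energy = 3.21 eV, via p = E/c).
Ratio = 3.155 × 10^-19 / 1.716 × 10^-27 = 1.84 × 10^8.

1.84 × 10^8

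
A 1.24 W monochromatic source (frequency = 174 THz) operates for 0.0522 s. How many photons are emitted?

5.61 × 10^17 photons

Total energy: E_total = P·t = 1.24 × 0.0522 = 0.06473 J.
Per-photon energy: E = 1.153 × 10^-19 J.
N = E_total / E_photon = 5.61 × 10^17.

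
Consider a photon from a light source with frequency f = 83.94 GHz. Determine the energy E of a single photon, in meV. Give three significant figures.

Take h = 6.62607015 × 10^-34 J·s, 1 eV = 1.602176634 × 10^-19 J.
Convert to SI: f = 83.94 GHz = 8.394 × 10^10 Hz.
The photon relation is E = hf, giving E = 5.562 × 10^-23 J.
Converting to meV: E = 0.3471 meV ≈ 0.347 meV.

0.347 meV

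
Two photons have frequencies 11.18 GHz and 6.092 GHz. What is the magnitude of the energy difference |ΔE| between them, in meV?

Using E = hf: E₁ = 7.4079·10^-24 J, E₂ = 4.0366·10^-24 J.
|ΔE| = |7.4079·10^-24 − 4.0366·10^-24| = 3.37·10^-24 J = 0.0210 meV.

0.0210 meV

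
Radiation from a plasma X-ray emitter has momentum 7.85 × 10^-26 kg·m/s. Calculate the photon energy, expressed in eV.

Apply E = pc: E = 2.353 × 10^-17 J.
Converting to eV: E = 146.9 eV ≈ 147 eV.

147 eV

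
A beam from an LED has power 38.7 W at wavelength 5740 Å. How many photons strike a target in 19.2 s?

Total energy: E_total = P·t = 38.7 × 19.2 = 743.0 J.
Per-photon energy: E = 3.461 × 10^-19 J.
N = E_total / E_photon = 2.15 × 10^21.

2.15 × 10^21 photons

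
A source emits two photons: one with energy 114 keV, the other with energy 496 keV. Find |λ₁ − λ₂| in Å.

0.0838 Å

Using λ = hc/E: λ₁ = 1.088e-11 m, λ₂ = 2.500e-12 m.
|Δλ| = |1.088e-11 − 2.500e-12| = 8.38e-12 m = 0.0838 Å.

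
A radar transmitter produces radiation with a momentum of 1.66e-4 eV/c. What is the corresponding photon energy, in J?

(c = 2.99792458e8 m/s, 1 eV = 1.602176634e-19 J.)
Convert to SI: p = 1.66e-4 eV/c = 8.8715e-32 kg·m/s.
For a photon E = pc, so E = 2.660e-23 J.
So E ≈ 2.66e-23 J.

2.66e-23 J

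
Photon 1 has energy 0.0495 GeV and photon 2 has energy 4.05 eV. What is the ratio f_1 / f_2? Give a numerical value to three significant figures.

1.22e7

f_1 = 1.197e22 Hz (from energy = 0.0495 GeV, via f = E/h).
f_2 = 9.793e14 Hz (from energy = 4.05 eV, via f = E/h).
Ratio = 1.197e22 / 9.793e14 = 1.22e7.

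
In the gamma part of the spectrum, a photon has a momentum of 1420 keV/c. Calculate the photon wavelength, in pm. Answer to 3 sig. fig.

Use h = 6.62607015e-34 J·s, c = 2.99792458e8 m/s, 1 eV = 1.602176634e-19 J.
Convert to SI: p = 1420 keV/c = 7.5889e-22 kg·m/s.
The photon relation is λ = h/p, giving λ = 8.731e-13 m.
Converting to pm: λ = 0.8731 pm ≈ 0.873 pm.

0.873 pm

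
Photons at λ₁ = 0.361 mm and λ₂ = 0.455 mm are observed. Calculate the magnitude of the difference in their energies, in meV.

Using E = hc/λ: E₁ = 5.503 × 10^-22 J, E₂ = 4.366 × 10^-22 J.
|ΔE| = |5.503 × 10^-22 − 4.366 × 10^-22| = 1.14 × 10^-22 J = 0.710 meV.

0.710 meV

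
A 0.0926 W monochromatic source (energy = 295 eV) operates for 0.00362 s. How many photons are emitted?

Total energy: E_total = P·t = 0.0926 × 0.00362 = 3.352e-4 J.
Per-photon energy: E = 4.726e-17 J.
N = E_total / E_photon = 7.09e12.

7.09e12 photons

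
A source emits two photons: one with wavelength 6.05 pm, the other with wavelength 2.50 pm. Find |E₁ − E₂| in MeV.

Using E = hc/λ: E₁ = 3.283e-14 J, E₂ = 7.946e-14 J.
|ΔE| = |3.283e-14 − 7.946e-14| = 4.66e-14 J = 0.291 MeV.

0.291 MeV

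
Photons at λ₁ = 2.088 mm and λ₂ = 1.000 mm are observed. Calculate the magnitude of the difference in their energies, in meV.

Using E = hc/λ: E₁ = 9.5136e-23 J, E₂ = 1.9864e-22 J.
|ΔE| = |9.5136e-23 − 1.9864e-22| = 1.04e-22 J = 0.646 meV.

0.646 meV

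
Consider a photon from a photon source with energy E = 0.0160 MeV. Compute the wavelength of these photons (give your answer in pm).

77.5 pm

In SI units: E = 0.0160 MeV = 2.5635 × 10^-15 J.
Apply λ = hc/E: λ = 7.749 × 10^-11 m.
Converting to pm: λ = 77.49 pm ≈ 77.5 pm.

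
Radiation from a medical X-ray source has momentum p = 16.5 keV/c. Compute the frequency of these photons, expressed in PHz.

3990 PHz

Convert to SI: p = 16.5 keV/c = 8.8181e-24 kg·m/s.
For a photon f = pc/h, so f = 3.990e18 Hz.
Converting to PHz: f = 3990 PHz ≈ 3990 PHz.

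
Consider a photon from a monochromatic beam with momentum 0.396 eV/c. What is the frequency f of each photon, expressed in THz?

95.8 THz

Use h = 6.62607015 × 10^-34 J·s, c = 2.99792458 × 10^8 m/s, 1 eV = 1.602176634 × 10^-19 J.
In SI units: p = 0.396 eV/c = 2.1163 × 10^-28 kg·m/s.
For a photon f = pc/h, so f = 9.575 × 10^13 Hz.
Converting to THz: f = 95.75 THz ≈ 95.8 THz.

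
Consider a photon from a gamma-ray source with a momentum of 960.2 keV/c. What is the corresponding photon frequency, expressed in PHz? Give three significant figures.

In SI units: p = 960.2 keV/c = 5.1316e-22 kg·m/s.
Since f = pc/h for a photon, f = 2.322e20 Hz.
Converting to PHz: f = 232200 PHz ≈ 2.32e5 PHz.

2.32e5 PHz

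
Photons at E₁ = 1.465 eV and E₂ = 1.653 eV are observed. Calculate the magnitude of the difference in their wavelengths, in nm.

96.3 nm

Using λ = hc/E: λ₁ = 8.4631e-7 m, λ₂ = 7.5006e-7 m.
|Δλ| = |8.4631e-7 − 7.5006e-7| = 9.63e-8 m = 96.3 nm.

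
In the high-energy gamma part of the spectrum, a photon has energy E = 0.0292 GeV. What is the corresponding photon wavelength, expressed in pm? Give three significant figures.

0.0425 pm

In SI units: E = 0.0292 GeV = 4.6784 × 10^-12 J.
Apply λ = hc/E: λ = 4.246 × 10^-14 m.
Converting to pm: λ = 0.04246 pm ≈ 0.0425 pm.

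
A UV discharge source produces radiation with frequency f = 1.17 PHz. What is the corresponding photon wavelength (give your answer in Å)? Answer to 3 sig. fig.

Use c = 2.99792458 × 10^8 m/s.
Convert to SI: f = 1.17 PHz = 1.17 × 10^15 Hz.
Since λ = c/f for a photon, λ = 2.562 × 10^-7 m.
Converting to Å: λ = 2562 Å ≈ 2560 Å.

2560 Å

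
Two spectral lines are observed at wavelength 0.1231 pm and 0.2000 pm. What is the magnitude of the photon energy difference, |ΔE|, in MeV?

3.87 MeV

Using E = hc/λ: E₁ = 1.6137e-12 J, E₂ = 9.9322e-13 J.
|ΔE| = |1.6137e-12 − 9.9322e-13| = 6.20e-13 J = 3.87 MeV.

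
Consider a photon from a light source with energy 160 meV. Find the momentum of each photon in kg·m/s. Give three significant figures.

8.55·10^-29 kg·m/s

Use c = 2.99792458·10^8 m/s, 1 eV = 1.602176634·10^-19 J.
In SI units: E = 160 meV = 2.5635·10^-20 J.
For a photon p = E/c, so p = 8.551·10^-29 kg·m/s.
So p ≈ 8.55·10^-29 kg·m/s.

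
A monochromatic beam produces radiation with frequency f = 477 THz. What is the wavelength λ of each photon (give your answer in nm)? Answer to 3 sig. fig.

628 nm

Take c = 2.99792458 × 10^8 m/s.
First convert: f = 477 THz = 4.77 × 10^14 Hz.
Since λ = c/f for a photon, λ = 6.285 × 10^-7 m.
Converting to nm: λ = 628.5 nm ≈ 628 nm.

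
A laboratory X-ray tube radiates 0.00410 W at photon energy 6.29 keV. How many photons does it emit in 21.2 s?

8.62e13 photons

Total energy: E_total = P·t = 0.00410 × 21.2 = 0.08692 J.
Per-photon energy: E = 1.008e-15 J.
N = E_total / E_photon = 8.62e13.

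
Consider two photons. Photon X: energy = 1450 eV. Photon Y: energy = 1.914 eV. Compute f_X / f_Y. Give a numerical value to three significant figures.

758

f_X = 3.506e17 Hz (from energy = 1450 eV, via f = E/h).
f_Y = 4.628e14 Hz (from energy = 1.914 eV, via f = E/h).
Ratio = 3.506e17 / 4.628e14 = 758.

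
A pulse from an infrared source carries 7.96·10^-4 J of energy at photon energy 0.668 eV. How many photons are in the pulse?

Per-photon energy: E = 1.070·10^-19 J (from energy = 0.668 eV).
N = E_total / E_photon = 7.96·10^-4 J / 1.070·10^-19 J = 7.44·10^15.

7.44·10^15 photons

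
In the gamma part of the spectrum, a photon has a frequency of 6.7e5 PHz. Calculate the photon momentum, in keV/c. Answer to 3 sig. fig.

Use h = 6.62607015e-34 J·s, c = 2.99792458e8 m/s, 1 eV = 1.602176634e-19 J.
First convert: f = 6.7e5 PHz = 6.7e20 Hz.
Since p = hf/c for a photon, p = 1.481e-21 kg·m/s.
Converting to keV/c: p = 2771 keV/c ≈ 2770 keV/c.

2770 keV/c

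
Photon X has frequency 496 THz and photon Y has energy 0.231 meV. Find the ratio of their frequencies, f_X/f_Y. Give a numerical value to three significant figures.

f_X = 4.960 × 10^14 Hz (from frequency = 496 THz, via f given directly).
f_Y = 5.586 × 10^10 Hz (from energy = 0.231 meV, via f = E/h).
Ratio = 4.960 × 10^14 / 5.586 × 10^10 = 8880.

8880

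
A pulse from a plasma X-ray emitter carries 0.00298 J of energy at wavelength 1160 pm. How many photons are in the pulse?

Per-photon energy: E = 1.712e-16 J (from wavelength = 1160 pm).
N = E_total / E_photon = 0.00298 J / 1.712e-16 J = 1.74e13.

1.74e13 photons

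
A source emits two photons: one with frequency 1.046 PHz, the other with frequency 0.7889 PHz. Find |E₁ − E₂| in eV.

Using E = hf: E₁ = 6.9309 × 10^-19 J, E₂ = 5.2273 × 10^-19 J.
|ΔE| = |6.9309 × 10^-19 − 5.2273 × 10^-19| = 1.70 × 10^-19 J = 1.06 eV.

1.06 eV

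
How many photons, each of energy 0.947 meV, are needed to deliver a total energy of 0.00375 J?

2.47e19 photons

Per-photon energy: E = 1.517e-22 J (from energy = 0.947 meV).
N = E_total / E_photon = 0.00375 J / 1.517e-22 J = 2.47e19.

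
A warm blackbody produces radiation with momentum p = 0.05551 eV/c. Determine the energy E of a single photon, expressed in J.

First convert: p = 0.05551 eV/c = 2.9666 × 10^-29 kg·m/s.
Apply E = pc: E = 8.894 × 10^-21 J.
So E ≈ 8.89 × 10^-21 J.

8.89 × 10^-21 J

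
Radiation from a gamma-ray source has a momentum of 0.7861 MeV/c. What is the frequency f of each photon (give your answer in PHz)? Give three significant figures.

Use h = 6.62607015·10^-34 J·s, c = 2.99792458·10^8 m/s, 1 eV = 1.602176634·10^-19 J.
First convert: p = 0.7861 MeV/c = 4.2011·10^-22 kg·m/s.
Since f = pc/h for a photon, f = 1.901·10^20 Hz.
Converting to PHz: f = 190100 PHz ≈ 1.90·10^5 PHz.

1.90·10^5 PHz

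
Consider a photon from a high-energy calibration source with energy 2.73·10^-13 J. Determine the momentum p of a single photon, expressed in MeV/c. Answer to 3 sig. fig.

1.70 MeV/c

Since p = E/c for a photon, p = 9.106·10^-22 kg·m/s.
Converting to MeV/c: p = 1.704 MeV/c ≈ 1.70 MeV/c.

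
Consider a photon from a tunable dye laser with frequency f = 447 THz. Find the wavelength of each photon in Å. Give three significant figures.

Take c = 2.99792458 × 10^8 m/s.
First convert: f = 447 THz = 4.47 × 10^14 Hz.
The photon relation is λ = c/f, giving λ = 6.707 × 10^-7 m.
Converting to Å: λ = 6707 Å ≈ 6710 Å.

6710 Å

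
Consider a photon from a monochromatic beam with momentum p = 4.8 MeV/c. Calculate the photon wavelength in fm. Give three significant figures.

258 fm

(h = 6.62607015 × 10^-34 J·s, c = 2.99792458 × 10^8 m/s, 1 eV = 1.602176634 × 10^-19 J.)
Convert to SI: p = 4.8 MeV/c = 2.5653 × 10^-21 kg·m/s.
Since λ = h/p for a photon, λ = 2.583 × 10^-13 m.
Converting to fm: λ = 258.3 fm ≈ 258 fm.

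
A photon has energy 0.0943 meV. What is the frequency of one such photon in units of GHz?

22.8 GHz

Take h = 6.62607015 × 10^-34 J·s, 1 eV = 1.602176634 × 10^-19 J.
First convert: E = 0.0943 meV = 1.5109 × 10^-23 J.
Since f = E/h for a photon, f = 2.280 × 10^10 Hz.
Converting to GHz: f = 22.80 GHz ≈ 22.8 GHz.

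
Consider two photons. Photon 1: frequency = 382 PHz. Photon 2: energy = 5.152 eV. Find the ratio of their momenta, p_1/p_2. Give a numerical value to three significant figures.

p_1 = 8.443e-25 kg·m/s (from frequency = 382 PHz, via p = hf/c).
p_2 = 2.753e-27 kg·m/s (from energy = 5.152 eV, via p = E/c).
Ratio = 8.443e-25 / 2.753e-27 = 307.

307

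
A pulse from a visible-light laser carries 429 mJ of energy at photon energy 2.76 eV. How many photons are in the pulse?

9.70e17 photons

Per-photon energy: E = 4.422e-19 J (from energy = 2.76 eV).
N = E_total / E_photon = 0.429 J / 4.422e-19 J = 9.70e17.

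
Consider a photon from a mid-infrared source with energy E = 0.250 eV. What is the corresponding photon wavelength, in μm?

4.96 μm

(h = 6.62607015e-34 J·s, c = 2.99792458e8 m/s, 1 eV = 1.602176634e-19 J.)
In SI units: E = 0.250 eV = 4.0054e-20 J.
Apply λ = hc/E: λ = 4.959e-6 m.
Converting to μm: λ = 4.959 μm ≈ 4.96 μm.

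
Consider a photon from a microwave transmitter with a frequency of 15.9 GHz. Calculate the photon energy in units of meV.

Take h = 6.62607015·10^-34 J·s, 1 eV = 1.602176634·10^-19 J.
In SI units: f = 15.9 GHz = 1.59·10^10 Hz.
The photon relation is E = hf, giving E = 1.054·10^-23 J.
Converting to meV: E = 0.06576 meV ≈ 0.0658 meV.

0.0658 meV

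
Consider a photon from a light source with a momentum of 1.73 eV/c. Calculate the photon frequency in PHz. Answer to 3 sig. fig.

Take h = 6.62607015 × 10^-34 J·s, c = 2.99792458 × 10^8 m/s, 1 eV = 1.602176634 × 10^-19 J.
Convert to SI: p = 1.73 eV/c = 9.2456 × 10^-28 kg·m/s.
Apply f = pc/h: f = 4.183 × 10^14 Hz.
Converting to PHz: f = 0.4183 PHz ≈ 0.418 PHz.

0.418 PHz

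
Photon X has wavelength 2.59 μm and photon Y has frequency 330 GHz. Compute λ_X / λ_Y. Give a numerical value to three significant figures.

λ_X = 2.590·10^-6 m (from wavelength = 2.59 μm, via λ given directly).
λ_Y = 9.085·10^-4 m (from frequency = 330 GHz, via λ = c/f).
Ratio = 2.590·10^-6 / 9.085·10^-4 = 2.85·10^-3.

2.85·10^-3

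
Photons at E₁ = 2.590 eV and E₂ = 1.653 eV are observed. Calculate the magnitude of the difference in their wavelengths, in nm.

271 nm

Using λ = hc/E: λ₁ = 4.7870e-7 m, λ₂ = 7.5006e-7 m.
|Δλ| = |4.7870e-7 − 7.5006e-7| = 2.71e-7 m = 271 nm.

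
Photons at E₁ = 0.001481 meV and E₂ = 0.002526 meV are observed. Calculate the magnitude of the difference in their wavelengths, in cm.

34.6 cm

Using λ = hc/E: λ₁ = 0.83717 m, λ₂ = 0.49083 m.
|Δλ| = |0.83717 − 0.49083| = 0.346 m = 34.6 cm.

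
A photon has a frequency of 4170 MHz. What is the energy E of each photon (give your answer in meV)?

In SI units: f = 4170 MHz = 4.17e9 Hz.
Since E = hf for a photon, E = 2.763e-24 J.
Converting to meV: E = 0.01725 meV ≈ 0.0172 meV.

0.0172 meV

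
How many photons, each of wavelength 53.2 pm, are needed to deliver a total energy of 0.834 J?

2.23e14 photons

Per-photon energy: E = 3.734e-15 J (from wavelength = 53.2 pm).
N = E_total / E_photon = 0.834 J / 3.734e-15 J = 2.23e14.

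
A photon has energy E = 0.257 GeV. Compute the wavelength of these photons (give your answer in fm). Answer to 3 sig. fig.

4.82 fm

In SI units: E = 0.257 GeV = 4.1176e-11 J.
The photon relation is λ = hc/E, giving λ = 4.824e-15 m.
Converting to fm: λ = 4.824 fm ≈ 4.82 fm.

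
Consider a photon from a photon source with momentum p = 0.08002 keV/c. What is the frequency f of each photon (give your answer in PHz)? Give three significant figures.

19.3 PHz

In SI units: p = 0.08002 keV/c = 4.2765e-26 kg·m/s.
Since f = pc/h for a photon, f = 1.935e16 Hz.
Converting to PHz: f = 19.35 PHz ≈ 19.3 PHz.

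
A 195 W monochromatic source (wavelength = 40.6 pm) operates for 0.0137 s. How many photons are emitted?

5.46e14 photons

Total energy: E_total = P·t = 195 × 0.0137 = 2.671 J.
Per-photon energy: E = 4.893e-15 J.
N = E_total / E_photon = 5.46e14.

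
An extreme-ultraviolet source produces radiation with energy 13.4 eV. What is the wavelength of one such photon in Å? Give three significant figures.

925 Å

First convert: E = 13.4 eV = 2.1469e-18 J.
Apply λ = hc/E: λ = 9.253e-8 m.
Converting to Å: λ = 925.3 Å ≈ 925 Å.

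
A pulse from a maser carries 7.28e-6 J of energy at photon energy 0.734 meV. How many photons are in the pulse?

6.19e16 photons

Per-photon energy: E = 1.176e-22 J (from energy = 0.734 meV).
N = E_total / E_photon = 7.28e-6 J / 1.176e-22 J = 6.19e16.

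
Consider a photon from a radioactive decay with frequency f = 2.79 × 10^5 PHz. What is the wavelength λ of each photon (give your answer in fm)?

Use c = 2.99792458 × 10^8 m/s.
First convert: f = 2.79 × 10^5 PHz = 2.79 × 10^20 Hz.
The photon relation is λ = c/f, giving λ = 1.075 × 10^-12 m.
Converting to fm: λ = 1075 fm ≈ 1070 fm.

1070 fm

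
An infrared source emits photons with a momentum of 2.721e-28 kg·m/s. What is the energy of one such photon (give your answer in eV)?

0.509 eV

The photon relation is E = pc, giving E = 8.157e-20 J.
Converting to eV: E = 0.5091 eV ≈ 0.509 eV.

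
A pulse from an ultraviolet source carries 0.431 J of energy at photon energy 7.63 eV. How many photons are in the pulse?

3.53 × 10^17 photons

Per-photon energy: E = 1.222 × 10^-18 J (from energy = 7.63 eV).
N = E_total / E_photon = 0.431 J / 1.222 × 10^-18 J = 3.53 × 10^17.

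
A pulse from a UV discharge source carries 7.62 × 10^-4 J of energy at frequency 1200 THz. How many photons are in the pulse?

Per-photon energy: E = 7.951 × 10^-19 J (from frequency = 1200 THz).
N = E_total / E_photon = 7.62 × 10^-4 J / 7.951 × 10^-19 J = 9.58 × 10^14.

9.58 × 10^14 photons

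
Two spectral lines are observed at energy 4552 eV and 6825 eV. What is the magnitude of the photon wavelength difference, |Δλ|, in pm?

Using λ = hc/E: λ₁ = 2.7237 × 10^-10 m, λ₂ = 1.8166 × 10^-10 m.
|Δλ| = |2.7237 × 10^-10 − 1.8166 × 10^-10| = 9.07 × 10^-11 m = 90.7 pm.

90.7 pm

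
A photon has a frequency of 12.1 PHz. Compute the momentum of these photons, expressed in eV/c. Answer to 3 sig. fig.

Use h = 6.62607015e-34 J·s, c = 2.99792458e8 m/s, 1 eV = 1.602176634e-19 J.
In SI units: f = 12.1 PHz = 1.21e16 Hz.
Since p = hf/c for a photon, p = 2.674e-26 kg·m/s.
Converting to eV/c: p = 50.04 eV/c ≈ 50.0 eV/c.

50.0 eV/c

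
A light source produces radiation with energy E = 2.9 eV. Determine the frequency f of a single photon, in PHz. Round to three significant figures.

0.701 PHz

Use h = 6.62607015e-34 J·s, 1 eV = 1.602176634e-19 J.
Convert to SI: E = 2.9 eV = 4.6463e-19 J.
Since f = E/h for a photon, f = 7.012e14 Hz.
Converting to PHz: f = 0.7012 PHz ≈ 0.701 PHz.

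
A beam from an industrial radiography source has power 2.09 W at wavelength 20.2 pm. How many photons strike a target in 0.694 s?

1.47e14 photons

Total energy: E_total = P·t = 2.09 × 0.694 = 1.450 J.
Per-photon energy: E = 9.834e-15 J.
N = E_total / E_photon = 1.47e14.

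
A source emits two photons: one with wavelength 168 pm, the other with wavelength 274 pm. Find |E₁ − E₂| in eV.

Using E = hc/λ: E₁ = 1.182 × 10^-15 J, E₂ = 7.250 × 10^-16 J.
|ΔE| = |1.182 × 10^-15 − 7.250 × 10^-16| = 4.57 × 10^-16 J = 2860 eV.

2860 eV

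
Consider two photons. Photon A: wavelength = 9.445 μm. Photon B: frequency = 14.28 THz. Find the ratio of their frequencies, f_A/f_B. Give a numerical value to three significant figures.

f_A = 3.174e13 Hz (from wavelength = 9.445 μm, via f = c/λ).
f_B = 1.428e13 Hz (from frequency = 14.28 THz, via f given directly).
Ratio = 3.174e13 / 1.428e13 = 2.22.

2.22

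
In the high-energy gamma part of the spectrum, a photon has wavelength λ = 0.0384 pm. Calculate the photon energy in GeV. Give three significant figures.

0.0323 GeV

Use h = 6.62607015e-34 J·s, c = 2.99792458e8 m/s, 1 eV = 1.602176634e-19 J.
In SI units: λ = 0.0384 pm = 3.84e-14 m.
For a photon E = hc/λ, so E = 5.173e-12 J.
Converting to GeV: E = 0.03229 GeV ≈ 0.0323 GeV.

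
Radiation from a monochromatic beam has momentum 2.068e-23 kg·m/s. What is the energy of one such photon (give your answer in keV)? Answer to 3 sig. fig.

Take c = 2.99792458e8 m/s, 1 eV = 1.602176634e-19 J.
For a photon E = pc, so E = 6.200e-15 J.
Converting to keV: E = 38.70 keV ≈ 38.7 keV.

38.7 keV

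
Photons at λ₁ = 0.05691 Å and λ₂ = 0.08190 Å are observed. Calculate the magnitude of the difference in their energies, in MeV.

0.0665 MeV

Using E = hc/λ: E₁ = 3.4905e-14 J, E₂ = 2.4255e-14 J.
|ΔE| = |3.4905e-14 − 2.4255e-14| = 1.07e-14 J = 0.0665 MeV.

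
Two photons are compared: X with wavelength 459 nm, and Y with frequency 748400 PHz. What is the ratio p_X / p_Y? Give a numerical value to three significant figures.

p_X = 1.444 × 10^-27 kg·m/s (from wavelength = 459 nm, via p = h/λ).
p_Y = 1.654 × 10^-21 kg·m/s (from frequency = 748400 PHz, via p = hf/c).
Ratio = 1.444 × 10^-27 / 1.654 × 10^-21 = 8.73 × 10^-7.

8.73 × 10^-7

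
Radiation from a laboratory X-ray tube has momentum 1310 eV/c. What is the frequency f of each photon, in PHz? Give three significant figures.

317 PHz

First convert: p = 1310 eV/c = 7.0010 × 10^-25 kg·m/s.
The photon relation is f = pc/h, giving f = 3.168 × 10^17 Hz.
Converting to PHz: f = 316.8 PHz ≈ 317 PHz.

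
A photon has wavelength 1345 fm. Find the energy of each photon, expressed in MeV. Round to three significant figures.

0.922 MeV

Take h = 6.62607015 × 10^-34 J·s, c = 2.99792458 × 10^8 m/s, 1 eV = 1.602176634 × 10^-19 J.
In SI units: λ = 1345 fm = 1.345 × 10^-12 m.
The photon relation is E = hc/λ, giving E = 1.477 × 10^-13 J.
Converting to MeV: E = 0.9218 MeV ≈ 0.922 MeV.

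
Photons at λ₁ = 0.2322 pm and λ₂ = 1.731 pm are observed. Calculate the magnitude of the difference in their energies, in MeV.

Using E = hc/λ: E₁ = 8.5549 × 10^-13 J, E₂ = 1.1476 × 10^-13 J.
|ΔE| = |8.5549 × 10^-13 − 1.1476 × 10^-13| = 7.41 × 10^-13 J = 4.62 MeV.

4.62 MeV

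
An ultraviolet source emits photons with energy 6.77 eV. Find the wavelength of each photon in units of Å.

Convert to SI: E = 6.77 eV = 1.0847e-18 J.
Since λ = hc/E for a photon, λ = 1.831e-7 m.
Converting to Å: λ = 1831 Å ≈ 1830 Å.

1830 Å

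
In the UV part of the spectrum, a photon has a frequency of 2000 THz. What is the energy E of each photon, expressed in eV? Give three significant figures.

8.27 eV

(h = 6.62607015 × 10^-34 J·s, 1 eV = 1.602176634 × 10^-19 J.)
Convert to SI: f = 2000 THz = 2.0 × 10^15 Hz.
Apply E = hf: E = 1.325 × 10^-18 J.
Converting to eV: E = 8.271 eV ≈ 8.27 eV.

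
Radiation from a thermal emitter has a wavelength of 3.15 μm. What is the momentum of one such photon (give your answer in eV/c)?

0.394 eV/c

First convert: λ = 3.15 μm = 3.15e-6 m.
Since p = h/λ for a photon, p = 2.104e-28 kg·m/s.
Converting to eV/c: p = 0.3936 eV/c ≈ 0.394 eV/c.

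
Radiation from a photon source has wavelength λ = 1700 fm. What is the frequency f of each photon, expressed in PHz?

1.76·10^5 PHz

First convert: λ = 1700 fm = 1.70·10^-12 m.
Since f = c/λ for a photon, f = 1.763·10^20 Hz.
Converting to PHz: f = 176300 PHz ≈ 1.76·10^5 PHz.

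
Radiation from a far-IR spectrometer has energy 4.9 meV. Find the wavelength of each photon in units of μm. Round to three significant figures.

253 μm

In SI units: E = 4.9 meV = 7.8507·10^-22 J.
Since λ = hc/E for a photon, λ = 2.530·10^-4 m.
Converting to μm: λ = 253.0 μm ≈ 253 μm.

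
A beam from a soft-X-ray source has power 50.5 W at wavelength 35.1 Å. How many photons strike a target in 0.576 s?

Total energy: E_total = P·t = 50.5 × 0.576 = 29.09 J.
Per-photon energy: E = 5.659 × 10^-17 J.
N = E_total / E_photon = 5.14 × 10^17.

5.14 × 10^17 photons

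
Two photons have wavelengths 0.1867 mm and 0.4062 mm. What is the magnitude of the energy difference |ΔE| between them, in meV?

3.59 meV

Using E = hc/λ: E₁ = 1.0640e-21 J, E₂ = 4.8903e-22 J.
|ΔE| = |1.0640e-21 − 4.8903e-22| = 5.75e-22 J = 3.59 meV.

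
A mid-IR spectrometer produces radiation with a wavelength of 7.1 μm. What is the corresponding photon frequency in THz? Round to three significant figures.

Take c = 2.99792458 × 10^8 m/s.
Convert to SI: λ = 7.1 μm = 7.1 × 10^-6 m.
For a photon f = c/λ, so f = 4.222 × 10^13 Hz.
Converting to THz: f = 42.22 THz ≈ 42.2 THz.

42.2 THz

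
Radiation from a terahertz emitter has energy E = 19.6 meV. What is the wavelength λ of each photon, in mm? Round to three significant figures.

Use h = 6.62607015e-34 J·s, c = 2.99792458e8 m/s, 1 eV = 1.602176634e-19 J.
First convert: E = 19.6 meV = 3.1403e-21 J.
The photon relation is λ = hc/E, giving λ = 6.326e-5 m.
Converting to mm: λ = 0.06326 mm ≈ 0.0633 mm.

0.0633 mm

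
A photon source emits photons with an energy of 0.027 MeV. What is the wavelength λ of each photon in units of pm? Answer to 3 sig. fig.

45.9 pm

(h = 6.62607015 × 10^-34 J·s, c = 2.99792458 × 10^8 m/s, 1 eV = 1.602176634 × 10^-19 J.)
In SI units: E = 0.027 MeV = 4.3259 × 10^-15 J.
The photon relation is λ = hc/E, giving λ = 4.592 × 10^-11 m.
Converting to pm: λ = 45.92 pm ≈ 45.9 pm.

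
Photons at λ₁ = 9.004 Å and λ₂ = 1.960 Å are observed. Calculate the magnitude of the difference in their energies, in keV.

Using E = hc/λ: E₁ = 2.2062 × 10^-16 J, E₂ = 1.0135 × 10^-15 J.
|ΔE| = |2.2062 × 10^-16 − 1.0135 × 10^-15| = 7.93 × 10^-16 J = 4.95 keV.

4.95 keV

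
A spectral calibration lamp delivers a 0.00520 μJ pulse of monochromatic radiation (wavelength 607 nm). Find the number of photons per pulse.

1.59 × 10^10 photons

Per-photon energy: E = 3.273 × 10^-19 J (from wavelength = 607 nm).
N = E_total / E_photon = 5.20 × 10^-9 J / 3.273 × 10^-19 J = 1.59 × 10^10.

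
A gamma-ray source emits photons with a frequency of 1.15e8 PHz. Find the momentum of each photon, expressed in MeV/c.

First convert: f = 1.15e8 PHz = 1.15e23 Hz.
The photon relation is p = hf/c, giving p = 2.542e-19 kg·m/s.
Converting to MeV/c: p = 475.6 MeV/c ≈ 476 MeV/c.

476 MeV/c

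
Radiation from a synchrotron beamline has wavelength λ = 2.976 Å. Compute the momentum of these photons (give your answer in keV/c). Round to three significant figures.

4.17 keV/c

Take h = 6.62607015·10^-34 J·s, c = 2.99792458·10^8 m/s, 1 eV = 1.602176634·10^-19 J.
First convert: λ = 2.976 Å = 2.976·10^-10 m.
Apply p = h/λ: p = 2.227·10^-24 kg·m/s.
Converting to keV/c: p = 4.166 keV/c ≈ 4.17 keV/c.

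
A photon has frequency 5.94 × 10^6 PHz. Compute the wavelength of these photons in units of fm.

50.5 fm

First convert: f = 5.94 × 10^6 PHz = 5.94 × 10^21 Hz.
The photon relation is λ = c/f, giving λ = 5.047 × 10^-14 m.
Converting to fm: λ = 50.47 fm ≈ 50.5 fm.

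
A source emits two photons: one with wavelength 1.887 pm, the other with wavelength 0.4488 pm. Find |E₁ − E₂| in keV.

2110 keV

Using E = hc/λ: E₁ = 1.0527 × 10^-13 J, E₂ = 4.4261 × 10^-13 J.
|ΔE| = |1.0527 × 10^-13 − 4.4261 × 10^-13| = 3.37 × 10^-13 J = 2110 keV.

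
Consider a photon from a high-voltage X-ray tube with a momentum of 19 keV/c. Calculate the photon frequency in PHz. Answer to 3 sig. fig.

In SI units: p = 19 keV/c = 1.0154 × 10^-23 kg·m/s.
The photon relation is f = pc/h, giving f = 4.594 × 10^18 Hz.
Converting to PHz: f = 4594 PHz ≈ 4590 PHz.

4590 PHz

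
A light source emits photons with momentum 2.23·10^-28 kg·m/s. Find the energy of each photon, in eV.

Since E = pc for a photon, E = 6.685·10^-20 J.
Converting to eV: E = 0.4173 eV ≈ 0.417 eV.

0.417 eV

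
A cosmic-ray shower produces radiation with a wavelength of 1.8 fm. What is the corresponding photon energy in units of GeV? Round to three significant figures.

0.689 GeV

Convert to SI: λ = 1.8 fm = 1.8e-15 m.
Apply E = hc/λ: E = 1.104e-10 J.
Converting to GeV: E = 0.6888 GeV ≈ 0.689 GeV.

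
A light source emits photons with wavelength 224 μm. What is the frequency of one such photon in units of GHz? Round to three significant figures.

In SI units: λ = 224 μm = 2.24 × 10^-4 m.
Apply f = c/λ: f = 1.338 × 10^12 Hz.
Converting to GHz: f = 1338 GHz ≈ 1340 GHz.

1340 GHz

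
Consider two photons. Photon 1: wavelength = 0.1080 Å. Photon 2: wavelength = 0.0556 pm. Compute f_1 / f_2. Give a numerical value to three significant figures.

5.15e-3

f_1 = 2.776e19 Hz (from wavelength = 0.1080 Å, via f = c/λ).
f_2 = 5.392e21 Hz (from wavelength = 0.0556 pm, via f = c/λ).
Ratio = 2.776e19 / 5.392e21 = 5.15e-3.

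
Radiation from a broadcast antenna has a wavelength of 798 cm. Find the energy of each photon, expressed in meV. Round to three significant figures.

Take h = 6.62607015 × 10^-34 J·s, c = 2.99792458 × 10^8 m/s, 1 eV = 1.602176634 × 10^-19 J.
Convert to SI: λ = 798 cm = 7.98 m.
The photon relation is E = hc/λ, giving E = 2.489 × 10^-26 J.
Converting to meV: E = 1.554 × 10^-4 meV ≈ 1.55 × 10^-4 meV.

1.55 × 10^-4 meV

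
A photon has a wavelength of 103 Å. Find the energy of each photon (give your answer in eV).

120 eV

(h = 6.62607015 × 10^-34 J·s, c = 2.99792458 × 10^8 m/s, 1 eV = 1.602176634 × 10^-19 J.)
First convert: λ = 103 Å = 1.03 × 10^-8 m.
Apply E = hc/λ: E = 1.929 × 10^-17 J.
Converting to eV: E = 120.4 eV ≈ 120 eV.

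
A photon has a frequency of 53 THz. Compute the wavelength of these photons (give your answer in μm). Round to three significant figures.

Convert to SI: f = 53 THz = 5.3e13 Hz.
Apply λ = c/f: λ = 5.656e-6 m.
Converting to μm: λ = 5.656 μm ≈ 5.66 μm.

5.66 μm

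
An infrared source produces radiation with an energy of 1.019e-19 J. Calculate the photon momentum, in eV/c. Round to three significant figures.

Use c = 2.99792458e8 m/s, 1 eV = 1.602176634e-19 J.
Apply p = E/c: p = 3.399e-28 kg·m/s.
Converting to eV/c: p = 0.6360 eV/c ≈ 0.636 eV/c.

0.636 eV/c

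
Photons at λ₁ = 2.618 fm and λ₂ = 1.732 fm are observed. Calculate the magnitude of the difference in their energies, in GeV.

0.242 GeV

Using E = hc/λ: E₁ = 7.5876e-11 J, E₂ = 1.1469e-10 J.
|ΔE| = |7.5876e-11 − 1.1469e-10| = 3.88e-11 J = 0.242 GeV.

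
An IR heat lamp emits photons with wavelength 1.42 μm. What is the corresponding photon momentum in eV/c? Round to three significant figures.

0.873 eV/c

First convert: λ = 1.42 μm = 1.42e-6 m.
Apply p = h/λ: p = 4.666e-28 kg·m/s.
Converting to eV/c: p = 0.8731 eV/c ≈ 0.873 eV/c.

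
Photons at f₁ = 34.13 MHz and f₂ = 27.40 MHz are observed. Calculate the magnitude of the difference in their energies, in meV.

2.78e-5 meV

Using E = hf: E₁ = 2.2615e-26 J, E₂ = 1.8155e-26 J.
|ΔE| = |2.2615e-26 − 1.8155e-26| = 4.46e-27 J = 2.78e-5 meV.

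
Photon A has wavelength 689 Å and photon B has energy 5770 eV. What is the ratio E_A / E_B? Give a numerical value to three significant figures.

E_A = 2.883e-18 J (from wavelength = 689 Å, via E = hc/λ).
E_B = 9.245e-16 J (from energy = 5770 eV, via E given directly).
Ratio = 2.883e-18 / 9.245e-16 = 3.12e-3.

3.12e-3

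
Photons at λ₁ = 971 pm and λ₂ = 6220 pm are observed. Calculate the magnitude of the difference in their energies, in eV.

Using E = hc/λ: E₁ = 2.046 × 10^-16 J, E₂ = 3.194 × 10^-17 J.
|ΔE| = |2.046 × 10^-16 − 3.194 × 10^-17| = 1.73 × 10^-16 J = 1080 eV.

1080 eV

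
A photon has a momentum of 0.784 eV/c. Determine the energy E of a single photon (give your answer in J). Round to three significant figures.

Use c = 2.99792458 × 10^8 m/s, 1 eV = 1.602176634 × 10^-19 J.
First convert: p = 0.784 eV/c = 4.1899 × 10^-28 kg·m/s.
For a photon E = pc, so E = 1.256 × 10^-19 J.
So E ≈ 1.26 × 10^-19 J.

1.26 × 10^-19 J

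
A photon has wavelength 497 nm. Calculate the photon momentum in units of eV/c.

2.49 eV/c

(h = 6.62607015 × 10^-34 J·s, c = 2.99792458 × 10^8 m/s, 1 eV = 1.602176634 × 10^-19 J.)
First convert: λ = 497 nm = 4.97 × 10^-7 m.
For a photon p = h/λ, so p = 1.333 × 10^-27 kg·m/s.
Converting to eV/c: p = 2.495 eV/c ≈ 2.49 eV/c.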